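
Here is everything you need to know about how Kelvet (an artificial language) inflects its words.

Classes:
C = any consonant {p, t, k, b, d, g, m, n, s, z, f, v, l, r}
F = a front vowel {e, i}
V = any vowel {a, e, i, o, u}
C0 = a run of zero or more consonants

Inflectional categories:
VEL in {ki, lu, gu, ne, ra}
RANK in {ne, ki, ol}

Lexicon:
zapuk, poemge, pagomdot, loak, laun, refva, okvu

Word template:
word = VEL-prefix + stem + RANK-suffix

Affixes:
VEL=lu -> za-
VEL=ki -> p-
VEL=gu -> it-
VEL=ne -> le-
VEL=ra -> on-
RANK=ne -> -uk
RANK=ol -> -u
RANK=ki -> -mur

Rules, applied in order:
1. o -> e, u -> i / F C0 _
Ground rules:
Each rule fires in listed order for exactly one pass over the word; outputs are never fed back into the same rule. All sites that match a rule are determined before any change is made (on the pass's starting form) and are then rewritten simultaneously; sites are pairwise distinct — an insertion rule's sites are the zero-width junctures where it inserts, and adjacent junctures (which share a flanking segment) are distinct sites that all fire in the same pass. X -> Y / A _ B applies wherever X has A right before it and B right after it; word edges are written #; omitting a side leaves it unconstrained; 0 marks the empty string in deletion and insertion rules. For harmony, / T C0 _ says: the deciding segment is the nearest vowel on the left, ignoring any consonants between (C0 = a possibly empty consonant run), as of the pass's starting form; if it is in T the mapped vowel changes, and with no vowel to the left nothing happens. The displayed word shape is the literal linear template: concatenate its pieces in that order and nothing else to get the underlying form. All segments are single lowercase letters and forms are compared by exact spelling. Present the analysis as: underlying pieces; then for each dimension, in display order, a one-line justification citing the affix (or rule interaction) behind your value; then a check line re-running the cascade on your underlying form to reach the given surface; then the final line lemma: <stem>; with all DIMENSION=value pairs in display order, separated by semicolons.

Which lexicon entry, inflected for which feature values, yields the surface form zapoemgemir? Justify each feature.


underlying: za-poemge-mur
VEL=lu - signalled by the affix za-
RANK=ki - signalled by the affix -mur
check: zapoemgemur -> zapoemgemir
lemma: poemge; VEL=lu; RANK=ki


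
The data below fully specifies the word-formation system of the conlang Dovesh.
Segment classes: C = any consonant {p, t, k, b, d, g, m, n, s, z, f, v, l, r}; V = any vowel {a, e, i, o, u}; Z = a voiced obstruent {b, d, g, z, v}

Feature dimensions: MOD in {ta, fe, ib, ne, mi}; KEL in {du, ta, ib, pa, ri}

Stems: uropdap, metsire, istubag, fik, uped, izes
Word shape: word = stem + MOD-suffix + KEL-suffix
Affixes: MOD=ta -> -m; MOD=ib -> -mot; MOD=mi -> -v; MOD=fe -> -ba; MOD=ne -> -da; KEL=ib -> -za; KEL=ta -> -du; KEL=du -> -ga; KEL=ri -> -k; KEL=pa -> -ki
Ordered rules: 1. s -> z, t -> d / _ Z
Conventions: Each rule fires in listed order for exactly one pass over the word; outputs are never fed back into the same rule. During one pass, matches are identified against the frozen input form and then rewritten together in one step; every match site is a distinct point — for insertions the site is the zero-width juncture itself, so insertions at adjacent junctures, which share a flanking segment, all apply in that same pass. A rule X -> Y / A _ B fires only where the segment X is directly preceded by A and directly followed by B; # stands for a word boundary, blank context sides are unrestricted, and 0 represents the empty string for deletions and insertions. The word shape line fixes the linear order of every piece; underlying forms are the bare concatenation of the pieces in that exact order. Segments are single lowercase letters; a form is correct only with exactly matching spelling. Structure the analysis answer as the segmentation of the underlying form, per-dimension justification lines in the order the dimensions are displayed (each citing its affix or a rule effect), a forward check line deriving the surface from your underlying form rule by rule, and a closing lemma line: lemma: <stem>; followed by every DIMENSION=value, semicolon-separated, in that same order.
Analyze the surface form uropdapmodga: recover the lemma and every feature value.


underlying: uropdap-mot-ga
MOD=ib - signalled by the affix -mot
KEL=du - signalled by the affix -ga
check: uropdapmotga -> uropdapmodga
lemma: uropdap; MOD=ib; KEL=du


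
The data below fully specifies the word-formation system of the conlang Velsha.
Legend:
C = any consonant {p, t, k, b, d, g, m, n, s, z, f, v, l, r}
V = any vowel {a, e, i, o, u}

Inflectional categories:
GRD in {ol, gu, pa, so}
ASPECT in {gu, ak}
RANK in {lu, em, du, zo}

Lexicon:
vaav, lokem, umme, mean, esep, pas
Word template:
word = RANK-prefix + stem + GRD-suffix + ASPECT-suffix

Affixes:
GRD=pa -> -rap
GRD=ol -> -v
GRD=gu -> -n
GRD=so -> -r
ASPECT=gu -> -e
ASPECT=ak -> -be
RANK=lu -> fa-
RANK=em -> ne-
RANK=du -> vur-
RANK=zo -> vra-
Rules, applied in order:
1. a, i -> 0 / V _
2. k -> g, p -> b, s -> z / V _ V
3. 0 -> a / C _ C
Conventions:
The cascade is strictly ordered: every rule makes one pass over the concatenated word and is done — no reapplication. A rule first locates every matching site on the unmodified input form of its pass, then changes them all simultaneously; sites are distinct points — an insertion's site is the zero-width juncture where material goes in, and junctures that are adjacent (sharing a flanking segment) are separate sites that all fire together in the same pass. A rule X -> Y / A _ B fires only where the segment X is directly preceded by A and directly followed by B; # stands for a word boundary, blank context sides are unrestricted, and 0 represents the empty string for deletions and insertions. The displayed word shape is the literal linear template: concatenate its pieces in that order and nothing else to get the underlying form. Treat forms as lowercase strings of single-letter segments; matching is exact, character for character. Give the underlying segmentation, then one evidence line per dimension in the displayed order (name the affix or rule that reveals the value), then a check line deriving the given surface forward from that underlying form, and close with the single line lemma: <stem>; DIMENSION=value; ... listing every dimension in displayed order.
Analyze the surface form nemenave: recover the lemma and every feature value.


underlying: ne-mean-v-e
GRD=ol - signalled by the affix -v
ASPECT=gu - signalled by the affix -e
RANK=em - signalled by the affix ne-
check: nemeanve -> nemenve -> nemenve -> nemenave
lemma: mean; GRD=ol; ASPECT=gu; RANK=em


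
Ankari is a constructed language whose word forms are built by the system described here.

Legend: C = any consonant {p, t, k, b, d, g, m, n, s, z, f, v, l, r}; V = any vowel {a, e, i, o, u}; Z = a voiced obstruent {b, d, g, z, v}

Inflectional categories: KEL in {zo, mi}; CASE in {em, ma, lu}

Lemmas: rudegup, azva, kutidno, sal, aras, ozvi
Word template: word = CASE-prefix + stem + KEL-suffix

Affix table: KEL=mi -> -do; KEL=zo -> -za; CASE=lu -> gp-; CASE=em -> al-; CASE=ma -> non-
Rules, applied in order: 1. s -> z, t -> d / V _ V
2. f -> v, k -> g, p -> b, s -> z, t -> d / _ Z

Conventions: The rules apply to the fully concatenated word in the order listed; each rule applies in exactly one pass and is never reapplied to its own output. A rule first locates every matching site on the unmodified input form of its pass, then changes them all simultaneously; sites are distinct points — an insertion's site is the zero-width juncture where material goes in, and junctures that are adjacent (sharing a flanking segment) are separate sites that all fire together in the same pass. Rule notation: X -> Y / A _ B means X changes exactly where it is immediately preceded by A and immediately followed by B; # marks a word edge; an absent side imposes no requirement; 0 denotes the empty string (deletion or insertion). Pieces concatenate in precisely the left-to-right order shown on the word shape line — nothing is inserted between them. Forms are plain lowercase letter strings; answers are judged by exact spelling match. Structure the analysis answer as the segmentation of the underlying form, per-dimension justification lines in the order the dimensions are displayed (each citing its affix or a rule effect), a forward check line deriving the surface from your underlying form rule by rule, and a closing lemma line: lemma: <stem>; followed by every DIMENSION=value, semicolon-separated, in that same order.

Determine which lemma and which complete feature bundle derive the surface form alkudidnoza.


underlying: al-kutidno-za
KEL=zo - signalled by the affix -za
CASE=em - signalled by the affix al-
check: alkutidnoza -> alkudidnoza -> alkudidnoza
lemma: kutidno; KEL=zo; CASE=em


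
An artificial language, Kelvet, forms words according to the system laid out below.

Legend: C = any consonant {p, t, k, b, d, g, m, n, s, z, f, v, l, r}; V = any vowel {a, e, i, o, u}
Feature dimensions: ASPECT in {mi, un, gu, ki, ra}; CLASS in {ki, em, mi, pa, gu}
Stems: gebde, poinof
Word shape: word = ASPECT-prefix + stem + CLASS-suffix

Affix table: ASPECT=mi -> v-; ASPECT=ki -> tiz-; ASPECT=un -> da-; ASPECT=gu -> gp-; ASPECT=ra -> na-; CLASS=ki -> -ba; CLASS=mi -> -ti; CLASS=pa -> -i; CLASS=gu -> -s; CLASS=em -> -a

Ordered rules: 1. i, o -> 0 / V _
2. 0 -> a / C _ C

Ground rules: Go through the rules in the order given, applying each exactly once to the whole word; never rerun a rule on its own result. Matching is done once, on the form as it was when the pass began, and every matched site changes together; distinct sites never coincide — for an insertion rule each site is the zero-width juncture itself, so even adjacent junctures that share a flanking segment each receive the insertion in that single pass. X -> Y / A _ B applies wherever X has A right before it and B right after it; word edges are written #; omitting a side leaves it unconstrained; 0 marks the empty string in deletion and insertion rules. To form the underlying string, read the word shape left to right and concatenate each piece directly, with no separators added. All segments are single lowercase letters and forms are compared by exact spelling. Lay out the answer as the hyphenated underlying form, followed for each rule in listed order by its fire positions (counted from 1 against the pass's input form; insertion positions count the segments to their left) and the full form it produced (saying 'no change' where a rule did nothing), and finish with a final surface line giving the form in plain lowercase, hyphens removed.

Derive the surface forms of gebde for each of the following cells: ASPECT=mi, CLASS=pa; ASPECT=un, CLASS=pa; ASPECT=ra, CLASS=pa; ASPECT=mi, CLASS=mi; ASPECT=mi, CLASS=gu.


cell ASPECT=mi, CLASS=pa:
underlying: v-gebde-i
1. i, o -> 0 / V _: fires at position(s) 7: vgebde
2. 0 -> a / C _ C: inserts after position(s) 1, 4: vagebade
surface: vagebade

cell ASPECT=un, CLASS=pa:
underlying: da-gebde-i
1. i, o -> 0 / V _: fires at position(s) 8: dagebde
2. 0 -> a / C _ C: inserts after position(s) 5: dagebade
surface: dagebade

cell ASPECT=ra, CLASS=pa:
underlying: na-gebde-i
1. i, o -> 0 / V _: fires at position(s) 8: nagebde
2. 0 -> a / C _ C: inserts after position(s) 5: nagebade
surface: nagebade

cell ASPECT=mi, CLASS=mi:
underlying: v-gebde-ti
1. i, o -> 0 / V _: no change
2. 0 -> a / C _ C: inserts after position(s) 1, 4: vagebadeti
surface: vagebadeti

cell ASPECT=mi, CLASS=gu:
underlying: v-gebde-s
1. i, o -> 0 / V _: no change
2. 0 -> a / C _ C: inserts after position(s) 1, 4: vagebades
surface: vagebades


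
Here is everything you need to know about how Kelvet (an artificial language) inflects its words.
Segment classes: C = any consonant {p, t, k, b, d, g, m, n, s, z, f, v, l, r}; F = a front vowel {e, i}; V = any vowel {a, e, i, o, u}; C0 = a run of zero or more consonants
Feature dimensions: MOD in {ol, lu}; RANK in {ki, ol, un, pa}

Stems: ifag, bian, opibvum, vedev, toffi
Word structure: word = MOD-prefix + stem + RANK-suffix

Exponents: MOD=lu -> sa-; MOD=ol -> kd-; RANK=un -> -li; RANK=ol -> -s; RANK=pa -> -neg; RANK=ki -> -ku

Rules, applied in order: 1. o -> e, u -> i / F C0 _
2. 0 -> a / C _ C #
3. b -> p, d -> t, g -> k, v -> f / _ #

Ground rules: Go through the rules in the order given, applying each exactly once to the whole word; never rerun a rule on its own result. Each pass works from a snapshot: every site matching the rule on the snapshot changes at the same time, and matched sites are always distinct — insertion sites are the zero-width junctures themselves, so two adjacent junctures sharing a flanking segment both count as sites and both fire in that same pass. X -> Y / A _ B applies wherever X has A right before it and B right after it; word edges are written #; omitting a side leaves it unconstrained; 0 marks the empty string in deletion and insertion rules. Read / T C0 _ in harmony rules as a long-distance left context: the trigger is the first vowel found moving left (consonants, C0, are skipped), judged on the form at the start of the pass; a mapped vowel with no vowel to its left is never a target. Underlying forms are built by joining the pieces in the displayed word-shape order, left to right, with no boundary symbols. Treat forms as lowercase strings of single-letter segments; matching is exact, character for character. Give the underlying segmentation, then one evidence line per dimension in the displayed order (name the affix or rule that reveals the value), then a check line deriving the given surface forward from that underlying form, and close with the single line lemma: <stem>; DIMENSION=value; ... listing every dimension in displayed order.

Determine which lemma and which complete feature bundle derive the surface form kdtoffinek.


underlying: kd-toffi-neg
MOD=ol - signalled by the affix kd-
RANK=pa - signalled by the affix -neg
check: kdtoffineg -> kdtoffineg -> kdtoffineg -> kdtoffinek
lemma: toffi; MOD=ol; RANK=pa


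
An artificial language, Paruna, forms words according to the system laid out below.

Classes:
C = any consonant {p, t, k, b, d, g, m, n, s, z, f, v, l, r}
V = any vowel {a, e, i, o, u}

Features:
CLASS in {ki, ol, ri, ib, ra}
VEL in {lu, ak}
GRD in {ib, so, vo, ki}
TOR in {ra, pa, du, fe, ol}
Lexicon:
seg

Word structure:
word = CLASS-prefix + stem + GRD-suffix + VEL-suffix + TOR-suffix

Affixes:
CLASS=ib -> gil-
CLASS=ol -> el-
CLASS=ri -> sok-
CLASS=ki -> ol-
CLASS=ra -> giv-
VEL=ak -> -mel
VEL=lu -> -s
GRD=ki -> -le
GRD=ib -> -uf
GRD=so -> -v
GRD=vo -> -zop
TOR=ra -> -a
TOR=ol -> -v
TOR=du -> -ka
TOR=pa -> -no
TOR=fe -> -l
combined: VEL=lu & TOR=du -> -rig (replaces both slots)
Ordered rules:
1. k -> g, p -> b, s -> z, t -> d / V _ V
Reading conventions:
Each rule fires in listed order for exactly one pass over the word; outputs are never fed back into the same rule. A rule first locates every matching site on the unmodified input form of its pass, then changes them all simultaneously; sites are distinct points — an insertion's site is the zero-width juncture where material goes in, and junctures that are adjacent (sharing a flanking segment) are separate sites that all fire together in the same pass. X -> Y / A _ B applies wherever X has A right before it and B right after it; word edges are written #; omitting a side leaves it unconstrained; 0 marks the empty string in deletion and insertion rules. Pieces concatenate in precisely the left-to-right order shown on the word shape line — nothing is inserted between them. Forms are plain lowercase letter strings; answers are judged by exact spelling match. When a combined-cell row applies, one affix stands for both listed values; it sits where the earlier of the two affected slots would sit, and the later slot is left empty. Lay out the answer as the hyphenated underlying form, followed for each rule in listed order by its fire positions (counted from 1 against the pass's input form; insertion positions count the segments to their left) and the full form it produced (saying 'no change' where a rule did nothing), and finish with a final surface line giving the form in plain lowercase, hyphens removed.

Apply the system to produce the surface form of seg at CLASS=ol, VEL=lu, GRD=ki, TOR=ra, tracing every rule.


underlying: el-seg-le-s-a
1. k -> g, p -> b, s -> z, t -> d / V _ V: fires at position(s) 8: elsegleza
surface: elsegleza


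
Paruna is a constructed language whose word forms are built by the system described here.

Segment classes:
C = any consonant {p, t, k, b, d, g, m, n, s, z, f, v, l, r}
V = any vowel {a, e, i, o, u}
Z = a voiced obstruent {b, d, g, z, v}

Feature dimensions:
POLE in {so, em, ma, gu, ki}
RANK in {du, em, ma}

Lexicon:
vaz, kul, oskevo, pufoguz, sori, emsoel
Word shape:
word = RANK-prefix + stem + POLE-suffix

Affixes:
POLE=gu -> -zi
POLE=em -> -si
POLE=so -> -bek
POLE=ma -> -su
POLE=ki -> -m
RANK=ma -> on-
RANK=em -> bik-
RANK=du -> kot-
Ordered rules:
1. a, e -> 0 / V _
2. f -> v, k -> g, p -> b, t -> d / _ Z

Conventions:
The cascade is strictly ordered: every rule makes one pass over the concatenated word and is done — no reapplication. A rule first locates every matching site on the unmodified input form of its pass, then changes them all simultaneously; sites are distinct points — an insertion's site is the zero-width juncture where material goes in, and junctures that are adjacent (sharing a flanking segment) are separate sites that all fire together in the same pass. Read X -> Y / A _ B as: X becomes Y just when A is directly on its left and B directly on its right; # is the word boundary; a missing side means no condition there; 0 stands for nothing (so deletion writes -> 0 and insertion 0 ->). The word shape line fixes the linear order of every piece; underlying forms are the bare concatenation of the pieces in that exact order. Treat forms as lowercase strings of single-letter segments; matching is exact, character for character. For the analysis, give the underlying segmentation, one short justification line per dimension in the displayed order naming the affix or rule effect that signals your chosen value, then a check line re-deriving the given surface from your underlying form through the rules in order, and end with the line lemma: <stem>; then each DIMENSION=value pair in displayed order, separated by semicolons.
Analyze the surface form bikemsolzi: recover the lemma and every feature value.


underlying: bik-emsoel-zi
POLE=gu - signalled by the affix -zi
RANK=em - signalled by the affix bik-
check: bikemsoelzi -> bikemsolzi -> bikemsolzi
lemma: emsoel; POLE=gu; RANK=em


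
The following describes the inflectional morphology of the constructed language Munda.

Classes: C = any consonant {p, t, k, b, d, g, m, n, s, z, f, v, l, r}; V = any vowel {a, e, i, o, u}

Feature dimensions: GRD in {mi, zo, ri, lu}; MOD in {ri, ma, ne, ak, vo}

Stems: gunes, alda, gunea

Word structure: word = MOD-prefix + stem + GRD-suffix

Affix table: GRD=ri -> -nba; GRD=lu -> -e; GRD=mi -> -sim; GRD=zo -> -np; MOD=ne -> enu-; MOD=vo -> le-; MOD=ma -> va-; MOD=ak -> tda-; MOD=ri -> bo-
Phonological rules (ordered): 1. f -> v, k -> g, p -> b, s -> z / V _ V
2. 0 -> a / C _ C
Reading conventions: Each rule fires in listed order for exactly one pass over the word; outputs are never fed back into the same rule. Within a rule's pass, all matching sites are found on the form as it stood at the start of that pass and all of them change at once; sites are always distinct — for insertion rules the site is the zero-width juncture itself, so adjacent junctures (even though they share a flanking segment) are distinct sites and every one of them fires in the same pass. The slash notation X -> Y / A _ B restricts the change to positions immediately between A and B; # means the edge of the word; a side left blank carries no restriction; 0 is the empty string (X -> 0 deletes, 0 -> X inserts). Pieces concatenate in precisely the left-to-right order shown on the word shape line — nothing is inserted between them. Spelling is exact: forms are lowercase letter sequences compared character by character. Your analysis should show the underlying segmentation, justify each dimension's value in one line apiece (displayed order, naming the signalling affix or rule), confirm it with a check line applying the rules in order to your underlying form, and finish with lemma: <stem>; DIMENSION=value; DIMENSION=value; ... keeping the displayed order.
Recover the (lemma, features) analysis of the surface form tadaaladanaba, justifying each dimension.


underlying: tda-alda-nba
GRD=ri - signalled by the affix -nba
MOD=ak - signalled by the affix tda-
check: tdaaldanba -> tdaaldanba -> tadaaladanaba
lemma: alda; GRD=ri; MOD=ak


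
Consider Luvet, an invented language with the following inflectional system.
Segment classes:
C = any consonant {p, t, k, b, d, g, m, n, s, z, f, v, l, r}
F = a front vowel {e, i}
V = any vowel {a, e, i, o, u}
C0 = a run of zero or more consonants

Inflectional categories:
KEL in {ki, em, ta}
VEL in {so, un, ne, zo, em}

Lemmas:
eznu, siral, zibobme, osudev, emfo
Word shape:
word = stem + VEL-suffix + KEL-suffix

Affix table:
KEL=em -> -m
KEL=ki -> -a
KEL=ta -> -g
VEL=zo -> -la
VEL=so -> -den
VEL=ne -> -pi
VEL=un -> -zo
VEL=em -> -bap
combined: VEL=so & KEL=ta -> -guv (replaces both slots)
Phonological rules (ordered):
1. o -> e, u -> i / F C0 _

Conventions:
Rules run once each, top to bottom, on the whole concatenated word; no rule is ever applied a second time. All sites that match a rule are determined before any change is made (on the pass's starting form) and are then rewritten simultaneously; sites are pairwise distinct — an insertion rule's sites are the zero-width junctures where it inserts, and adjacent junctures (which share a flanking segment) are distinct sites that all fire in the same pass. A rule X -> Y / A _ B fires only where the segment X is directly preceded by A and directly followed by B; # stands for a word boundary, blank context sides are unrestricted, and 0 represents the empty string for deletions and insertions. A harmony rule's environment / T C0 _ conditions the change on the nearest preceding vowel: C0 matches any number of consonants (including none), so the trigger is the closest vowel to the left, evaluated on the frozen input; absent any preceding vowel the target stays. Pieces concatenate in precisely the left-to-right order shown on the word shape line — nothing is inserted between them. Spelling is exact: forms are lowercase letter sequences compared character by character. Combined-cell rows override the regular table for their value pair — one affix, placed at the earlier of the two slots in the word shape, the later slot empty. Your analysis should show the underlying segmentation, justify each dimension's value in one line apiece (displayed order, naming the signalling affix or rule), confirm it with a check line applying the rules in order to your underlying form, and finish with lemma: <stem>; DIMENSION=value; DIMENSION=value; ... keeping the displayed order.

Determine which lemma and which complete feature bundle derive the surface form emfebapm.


underlying: emfo-bap-m
KEL=em - signalled by the affix -m
VEL=em - signalled by the affix -bap
check: emfobapm -> emfebapm
lemma: emfo; KEL=em; VEL=em


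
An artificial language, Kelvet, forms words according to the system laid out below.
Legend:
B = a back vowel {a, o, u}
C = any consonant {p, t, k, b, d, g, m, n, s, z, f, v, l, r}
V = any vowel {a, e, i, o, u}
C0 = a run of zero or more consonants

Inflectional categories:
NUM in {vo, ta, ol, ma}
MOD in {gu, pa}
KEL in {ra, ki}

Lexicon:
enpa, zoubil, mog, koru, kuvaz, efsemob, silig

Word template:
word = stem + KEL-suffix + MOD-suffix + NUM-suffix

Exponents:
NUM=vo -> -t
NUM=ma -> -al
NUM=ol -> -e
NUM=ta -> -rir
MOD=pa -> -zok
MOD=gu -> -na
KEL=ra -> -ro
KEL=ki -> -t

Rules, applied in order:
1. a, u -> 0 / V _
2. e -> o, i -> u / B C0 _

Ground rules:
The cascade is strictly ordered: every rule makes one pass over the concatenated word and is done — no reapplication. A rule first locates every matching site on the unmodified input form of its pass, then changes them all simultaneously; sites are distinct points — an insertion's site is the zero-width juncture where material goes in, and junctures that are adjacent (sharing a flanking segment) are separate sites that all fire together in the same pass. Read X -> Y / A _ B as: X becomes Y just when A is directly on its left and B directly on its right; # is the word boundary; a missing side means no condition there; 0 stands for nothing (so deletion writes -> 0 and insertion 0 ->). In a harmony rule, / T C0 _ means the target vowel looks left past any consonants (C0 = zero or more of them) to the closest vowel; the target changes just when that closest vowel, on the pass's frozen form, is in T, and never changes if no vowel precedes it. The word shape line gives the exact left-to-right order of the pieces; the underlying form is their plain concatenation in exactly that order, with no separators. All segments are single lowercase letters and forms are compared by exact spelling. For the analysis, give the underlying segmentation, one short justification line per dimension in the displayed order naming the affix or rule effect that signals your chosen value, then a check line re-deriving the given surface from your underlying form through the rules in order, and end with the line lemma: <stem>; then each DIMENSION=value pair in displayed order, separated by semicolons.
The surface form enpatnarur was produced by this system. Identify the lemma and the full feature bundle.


underlying: enpa-t-na-rir
NUM=ta - signalled by the affix -rir
MOD=gu - signalled by the affix -na
KEL=ki - signalled by the affix -t
check: enpatnarir -> enpatnarir -> enpatnarur
lemma: enpa; NUM=ta; MOD=gu; KEL=ki


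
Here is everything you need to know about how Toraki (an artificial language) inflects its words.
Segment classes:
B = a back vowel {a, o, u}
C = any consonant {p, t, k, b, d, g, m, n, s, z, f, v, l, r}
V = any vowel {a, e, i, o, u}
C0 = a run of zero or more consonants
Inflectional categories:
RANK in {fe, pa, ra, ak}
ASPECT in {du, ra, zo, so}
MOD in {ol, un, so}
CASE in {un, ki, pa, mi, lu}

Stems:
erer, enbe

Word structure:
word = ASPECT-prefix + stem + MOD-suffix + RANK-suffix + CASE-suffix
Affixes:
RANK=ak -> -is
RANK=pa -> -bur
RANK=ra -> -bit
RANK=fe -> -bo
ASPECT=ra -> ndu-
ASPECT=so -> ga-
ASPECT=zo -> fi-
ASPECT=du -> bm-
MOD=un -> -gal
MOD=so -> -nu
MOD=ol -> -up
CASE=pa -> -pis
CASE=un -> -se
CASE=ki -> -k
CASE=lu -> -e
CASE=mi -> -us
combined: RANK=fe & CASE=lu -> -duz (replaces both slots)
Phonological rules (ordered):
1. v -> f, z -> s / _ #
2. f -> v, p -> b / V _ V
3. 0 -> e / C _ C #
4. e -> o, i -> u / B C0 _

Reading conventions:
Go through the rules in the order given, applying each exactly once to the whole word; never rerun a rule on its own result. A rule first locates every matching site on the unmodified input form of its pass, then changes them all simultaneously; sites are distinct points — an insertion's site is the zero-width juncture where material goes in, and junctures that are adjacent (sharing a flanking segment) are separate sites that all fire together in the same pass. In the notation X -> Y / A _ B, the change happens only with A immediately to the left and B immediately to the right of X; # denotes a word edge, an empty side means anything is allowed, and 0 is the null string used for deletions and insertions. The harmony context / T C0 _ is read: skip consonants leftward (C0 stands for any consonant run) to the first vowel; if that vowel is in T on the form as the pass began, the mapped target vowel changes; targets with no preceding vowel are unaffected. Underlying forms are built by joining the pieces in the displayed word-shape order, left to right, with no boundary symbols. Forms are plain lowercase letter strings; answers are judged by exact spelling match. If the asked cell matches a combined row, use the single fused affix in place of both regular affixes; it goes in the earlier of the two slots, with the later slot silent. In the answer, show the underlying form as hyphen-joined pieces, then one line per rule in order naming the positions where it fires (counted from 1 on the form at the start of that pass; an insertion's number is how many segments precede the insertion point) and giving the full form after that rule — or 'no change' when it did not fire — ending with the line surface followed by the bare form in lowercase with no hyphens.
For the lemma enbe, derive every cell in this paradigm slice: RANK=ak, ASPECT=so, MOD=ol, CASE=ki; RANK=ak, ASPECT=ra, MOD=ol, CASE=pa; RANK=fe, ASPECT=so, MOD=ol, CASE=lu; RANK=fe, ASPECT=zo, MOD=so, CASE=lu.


cell RANK=ak, ASPECT=so, MOD=ol, CASE=ki:
underlying: ga-enbe-up-is-k
1. v -> f, z -> s / _ #: no change
2. f -> v, p -> b / V _ V: fires at position(s) 8: gaenbeubisk
3. 0 -> e / C _ C #: inserts after position(s) 10: gaenbeubisek
4. e -> o, i -> u / B C0 _: fires at position(s) 3, 9: gaonbeubusek
surface: gaonbeubusek

cell RANK=ak, ASPECT=ra, MOD=ol, CASE=pa:
underlying: ndu-enbe-up-is-pis
1. v -> f, z -> s / _ #: no change
2. f -> v, p -> b / V _ V: fires at position(s) 9: nduenbeubispis
3. 0 -> e / C _ C #: no change
4. e -> o, i -> u / B C0 _: fires at position(s) 4, 10: nduonbeubuspis
surface: nduonbeubuspis

cell RANK=fe, ASPECT=so, MOD=ol, CASE=lu:
underlying: ga-enbe-up-duz
1. v -> f, z -> s / _ #: fires at position(s) 11: gaenbeupdus
2. f -> v, p -> b / V _ V: no change
3. 0 -> e / C _ C #: no change
4. e -> o, i -> u / B C0 _: fires at position(s) 3: gaonbeupdus
surface: gaonbeupdus

cell RANK=fe, ASPECT=zo, MOD=so, CASE=lu:
underlying: fi-enbe-nu-duz
1. v -> f, z -> s / _ #: fires at position(s) 11: fienbenudus
2. f -> v, p -> b / V _ V: no change
3. 0 -> e / C _ C #: no change
4. e -> o, i -> u / B C0 _: no change
surface: fienbenudus


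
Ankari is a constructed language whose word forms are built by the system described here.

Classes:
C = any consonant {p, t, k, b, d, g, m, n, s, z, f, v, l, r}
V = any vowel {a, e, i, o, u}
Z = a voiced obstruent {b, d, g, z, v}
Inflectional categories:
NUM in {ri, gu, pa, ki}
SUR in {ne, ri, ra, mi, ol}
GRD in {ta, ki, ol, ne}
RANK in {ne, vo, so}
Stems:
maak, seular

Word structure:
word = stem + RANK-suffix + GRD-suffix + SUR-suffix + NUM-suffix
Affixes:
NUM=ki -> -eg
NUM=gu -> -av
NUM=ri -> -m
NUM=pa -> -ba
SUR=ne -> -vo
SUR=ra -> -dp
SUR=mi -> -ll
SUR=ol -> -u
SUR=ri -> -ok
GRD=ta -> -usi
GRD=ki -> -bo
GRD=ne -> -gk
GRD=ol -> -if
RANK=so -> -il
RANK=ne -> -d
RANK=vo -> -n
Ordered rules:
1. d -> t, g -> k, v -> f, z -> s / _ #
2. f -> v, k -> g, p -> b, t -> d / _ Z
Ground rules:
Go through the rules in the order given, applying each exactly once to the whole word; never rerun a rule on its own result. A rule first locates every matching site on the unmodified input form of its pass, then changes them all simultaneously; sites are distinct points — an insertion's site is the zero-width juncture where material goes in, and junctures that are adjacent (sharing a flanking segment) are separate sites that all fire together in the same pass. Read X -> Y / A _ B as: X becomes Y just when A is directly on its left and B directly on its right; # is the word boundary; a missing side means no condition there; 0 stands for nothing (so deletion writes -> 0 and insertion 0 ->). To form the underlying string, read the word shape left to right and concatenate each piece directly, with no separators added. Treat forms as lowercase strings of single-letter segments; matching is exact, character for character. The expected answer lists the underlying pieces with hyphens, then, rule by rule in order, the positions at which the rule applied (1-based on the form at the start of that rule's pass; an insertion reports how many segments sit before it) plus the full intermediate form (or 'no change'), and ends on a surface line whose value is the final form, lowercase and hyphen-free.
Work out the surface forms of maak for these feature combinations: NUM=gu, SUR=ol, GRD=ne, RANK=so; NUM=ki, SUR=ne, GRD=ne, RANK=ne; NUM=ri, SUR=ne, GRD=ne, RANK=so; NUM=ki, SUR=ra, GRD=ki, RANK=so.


cell NUM=gu, SUR=ol, GRD=ne, RANK=so:
underlying: maak-il-gk-u-av
1. d -> t, g -> k, v -> f, z -> s / _ #: fires at position(s) 11: maakilgkuaf
2. f -> v, k -> g, p -> b, t -> d / _ Z: no change
surface: maakilgkuaf

cell NUM=ki, SUR=ne, GRD=ne, RANK=ne:
underlying: maak-d-gk-vo-eg
1. d -> t, g -> k, v -> f, z -> s / _ #: fires at position(s) 11: maakdgkvoek
2. f -> v, k -> g, p -> b, t -> d / _ Z: fires at position(s) 4, 7: maagdggvoek
surface: maagdggvoek

cell NUM=ri, SUR=ne, GRD=ne, RANK=so:
underlying: maak-il-gk-vo-m
1. d -> t, g -> k, v -> f, z -> s / _ #: no change
2. f -> v, k -> g, p -> b, t -> d / _ Z: fires at position(s) 8: maakilggvom
surface: maakilggvom

cell NUM=ki, SUR=ra, GRD=ki, RANK=so:
underlying: maak-il-bo-dp-eg
1. d -> t, g -> k, v -> f, z -> s / _ #: fires at position(s) 12: maakilbodpek
2. f -> v, k -> g, p -> b, t -> d / _ Z: no change
surface: maakilbodpek


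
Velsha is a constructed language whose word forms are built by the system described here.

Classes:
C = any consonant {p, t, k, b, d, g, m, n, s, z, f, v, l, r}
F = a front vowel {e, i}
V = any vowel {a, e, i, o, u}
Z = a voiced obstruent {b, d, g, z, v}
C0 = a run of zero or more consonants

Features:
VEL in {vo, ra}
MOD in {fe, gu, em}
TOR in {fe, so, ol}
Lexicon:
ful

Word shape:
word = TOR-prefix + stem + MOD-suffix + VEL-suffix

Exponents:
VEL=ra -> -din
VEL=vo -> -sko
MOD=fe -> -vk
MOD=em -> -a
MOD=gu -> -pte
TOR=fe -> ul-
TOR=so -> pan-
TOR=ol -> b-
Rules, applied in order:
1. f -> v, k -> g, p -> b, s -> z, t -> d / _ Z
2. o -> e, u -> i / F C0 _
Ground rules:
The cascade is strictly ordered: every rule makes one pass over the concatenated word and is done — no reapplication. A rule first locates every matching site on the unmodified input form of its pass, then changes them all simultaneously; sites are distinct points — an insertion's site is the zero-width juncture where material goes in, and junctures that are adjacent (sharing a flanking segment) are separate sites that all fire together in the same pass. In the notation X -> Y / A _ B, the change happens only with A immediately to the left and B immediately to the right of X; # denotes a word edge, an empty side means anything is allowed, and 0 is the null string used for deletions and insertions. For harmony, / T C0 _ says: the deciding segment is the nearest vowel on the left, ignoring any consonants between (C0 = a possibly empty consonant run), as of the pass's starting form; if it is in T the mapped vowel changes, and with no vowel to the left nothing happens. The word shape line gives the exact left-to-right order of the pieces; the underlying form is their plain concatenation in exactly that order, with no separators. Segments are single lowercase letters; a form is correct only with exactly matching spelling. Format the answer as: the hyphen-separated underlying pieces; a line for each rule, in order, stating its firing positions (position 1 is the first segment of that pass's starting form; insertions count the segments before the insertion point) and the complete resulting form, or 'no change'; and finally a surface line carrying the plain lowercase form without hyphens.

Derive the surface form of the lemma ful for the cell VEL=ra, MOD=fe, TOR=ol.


underlying: b-ful-vk-din
1. f -> v, k -> g, p -> b, s -> z, t -> d / _ Z: fires at position(s) 6: bfulvgdin
2. o -> e, u -> i / F C0 _: no change
surface: bfulvgdin


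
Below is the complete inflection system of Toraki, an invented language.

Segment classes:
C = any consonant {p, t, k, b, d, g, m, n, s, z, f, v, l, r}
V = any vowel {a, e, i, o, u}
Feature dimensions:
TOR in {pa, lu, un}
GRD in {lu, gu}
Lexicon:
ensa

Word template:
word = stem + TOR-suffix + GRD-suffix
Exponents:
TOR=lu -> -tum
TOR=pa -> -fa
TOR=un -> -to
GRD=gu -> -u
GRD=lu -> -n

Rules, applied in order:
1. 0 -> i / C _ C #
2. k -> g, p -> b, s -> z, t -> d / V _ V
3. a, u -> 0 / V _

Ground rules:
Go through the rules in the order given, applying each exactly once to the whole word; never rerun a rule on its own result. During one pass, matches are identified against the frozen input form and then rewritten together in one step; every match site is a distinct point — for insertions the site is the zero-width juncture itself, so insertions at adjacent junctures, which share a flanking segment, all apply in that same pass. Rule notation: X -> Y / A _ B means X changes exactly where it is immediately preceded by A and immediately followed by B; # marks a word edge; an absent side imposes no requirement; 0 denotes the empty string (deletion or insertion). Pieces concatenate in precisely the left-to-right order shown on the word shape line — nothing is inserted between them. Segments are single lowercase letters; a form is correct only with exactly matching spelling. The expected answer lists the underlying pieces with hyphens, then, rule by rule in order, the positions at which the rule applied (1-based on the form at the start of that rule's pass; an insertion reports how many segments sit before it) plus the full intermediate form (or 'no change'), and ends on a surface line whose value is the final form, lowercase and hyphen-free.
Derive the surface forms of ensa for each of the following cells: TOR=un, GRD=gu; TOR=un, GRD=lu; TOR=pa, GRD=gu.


cell TOR=un, GRD=gu:
underlying: ensa-to-u
1. 0 -> i / C _ C #: no change
2. k -> g, p -> b, s -> z, t -> d / V _ V: fires at position(s) 5: ensadou
3. a, u -> 0 / V _: fires at position(s) 7: ensado
surface: ensado

cell TOR=un, GRD=lu:
underlying: ensa-to-n
1. 0 -> i / C _ C #: no change
2. k -> g, p -> b, s -> z, t -> d / V _ V: fires at position(s) 5: ensadon
3. a, u -> 0 / V _: no change
surface: ensadon

cell TOR=pa, GRD=gu:
underlying: ensa-fa-u
1. 0 -> i / C _ C #: no change
2. k -> g, p -> b, s -> z, t -> d / V _ V: no change
3. a, u -> 0 / V _: fires at position(s) 7: ensafa
surface: ensafa


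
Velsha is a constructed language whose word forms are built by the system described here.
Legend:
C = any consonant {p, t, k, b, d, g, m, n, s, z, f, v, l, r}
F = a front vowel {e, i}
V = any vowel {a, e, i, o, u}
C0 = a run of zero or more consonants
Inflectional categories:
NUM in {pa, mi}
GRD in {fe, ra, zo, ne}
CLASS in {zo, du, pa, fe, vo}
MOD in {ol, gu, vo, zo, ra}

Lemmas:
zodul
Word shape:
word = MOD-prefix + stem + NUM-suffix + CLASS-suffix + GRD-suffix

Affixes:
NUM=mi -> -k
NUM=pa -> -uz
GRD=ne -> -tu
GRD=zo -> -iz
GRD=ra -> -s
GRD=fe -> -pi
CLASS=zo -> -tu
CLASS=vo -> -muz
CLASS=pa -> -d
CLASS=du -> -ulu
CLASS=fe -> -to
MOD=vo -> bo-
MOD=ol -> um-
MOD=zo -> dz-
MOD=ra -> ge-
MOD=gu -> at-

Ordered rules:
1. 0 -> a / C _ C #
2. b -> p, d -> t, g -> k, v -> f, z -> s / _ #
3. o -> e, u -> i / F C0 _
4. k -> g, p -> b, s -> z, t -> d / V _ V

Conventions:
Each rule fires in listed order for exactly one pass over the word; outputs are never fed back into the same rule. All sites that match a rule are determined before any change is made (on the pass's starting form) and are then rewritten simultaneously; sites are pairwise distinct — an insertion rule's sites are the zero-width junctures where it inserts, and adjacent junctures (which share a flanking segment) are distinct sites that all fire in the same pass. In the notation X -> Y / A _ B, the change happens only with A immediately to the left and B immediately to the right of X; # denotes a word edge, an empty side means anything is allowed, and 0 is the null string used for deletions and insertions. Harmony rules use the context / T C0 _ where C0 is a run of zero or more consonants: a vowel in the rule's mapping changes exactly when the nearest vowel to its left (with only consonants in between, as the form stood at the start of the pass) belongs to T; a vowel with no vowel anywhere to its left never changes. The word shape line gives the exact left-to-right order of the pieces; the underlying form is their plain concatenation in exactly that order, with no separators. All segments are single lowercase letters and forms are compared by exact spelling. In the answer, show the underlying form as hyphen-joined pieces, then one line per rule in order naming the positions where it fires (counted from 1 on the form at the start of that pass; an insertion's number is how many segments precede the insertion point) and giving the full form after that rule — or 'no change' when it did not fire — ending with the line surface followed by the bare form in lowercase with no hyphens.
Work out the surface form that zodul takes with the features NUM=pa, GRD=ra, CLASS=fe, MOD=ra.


underlying: ge-zodul-uz-to-s
1. 0 -> a / C _ C #: no change
2. b -> p, d -> t, g -> k, v -> f, z -> s / _ #: no change
3. o -> e, u -> i / F C0 _: fires at position(s) 4: gezeduluztos
4. k -> g, p -> b, s -> z, t -> d / V _ V: no change
surface: gezeduluztos
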